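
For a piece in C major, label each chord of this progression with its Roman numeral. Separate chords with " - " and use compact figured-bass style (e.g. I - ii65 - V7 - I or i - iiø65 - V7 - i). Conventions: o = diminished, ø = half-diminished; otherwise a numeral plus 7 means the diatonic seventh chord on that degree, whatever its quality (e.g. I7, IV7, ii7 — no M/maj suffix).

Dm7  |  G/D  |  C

ii7 - V64 - I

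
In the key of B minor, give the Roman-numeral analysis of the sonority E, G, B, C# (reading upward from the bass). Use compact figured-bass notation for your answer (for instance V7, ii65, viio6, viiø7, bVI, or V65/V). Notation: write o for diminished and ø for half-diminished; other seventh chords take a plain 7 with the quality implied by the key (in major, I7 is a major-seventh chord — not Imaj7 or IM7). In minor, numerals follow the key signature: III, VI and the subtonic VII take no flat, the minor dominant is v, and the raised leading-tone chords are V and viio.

iiø65

The pitches C#-E-G-B form a half-diminished seventh chord rooted on C#.
In B minor, C# is the supertonic; the diatonic half-diminished seventh chord there is iiø7.
With E in the bass the chord is in first inversion, so the figured bass is 65.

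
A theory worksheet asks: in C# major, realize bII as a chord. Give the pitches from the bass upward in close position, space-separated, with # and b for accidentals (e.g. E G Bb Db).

D F# A

Scale degree 2 in C# major is D#; lowering it a half step gives D. bII is the Neapolitan chord — a major triad on the lowered second degree.
So the chord is D-F#-A.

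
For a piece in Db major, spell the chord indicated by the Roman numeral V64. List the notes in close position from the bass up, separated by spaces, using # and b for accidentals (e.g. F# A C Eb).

The numeral's case and figure indicate a major triad. In Db major its root, the dominant, is Ab.
That chord is spelled Ab-C-Eb.
With the 64 figure the chord is in second inversion; from the bass Eb upward in close position it reads Eb-Ab-C.

Eb Ab C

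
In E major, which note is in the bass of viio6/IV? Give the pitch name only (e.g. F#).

The applied chord viio6/IV is rooted on G#: G#-B-D.
The figure 6 means first inversion — the third is in the bass.

B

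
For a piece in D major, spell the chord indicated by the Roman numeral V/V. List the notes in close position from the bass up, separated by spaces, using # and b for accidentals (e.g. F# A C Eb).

The slash means an applied dominant: we want the dominant of V. In D major, V is A major, and its dominant is built on E.
Building a major triad on E gives E-G#-B.

E G# B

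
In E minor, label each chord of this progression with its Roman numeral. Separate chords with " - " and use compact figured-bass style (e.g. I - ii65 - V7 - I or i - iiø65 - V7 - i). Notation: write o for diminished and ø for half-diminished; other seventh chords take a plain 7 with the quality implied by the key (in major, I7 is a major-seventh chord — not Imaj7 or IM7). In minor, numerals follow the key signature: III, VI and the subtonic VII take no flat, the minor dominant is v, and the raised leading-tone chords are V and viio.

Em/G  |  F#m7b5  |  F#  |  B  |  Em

i6 - iiø7 - V/V - V - i

Em/G: minor triad on E = scale degree 1 → i6.
F#m7b5 has root F#, degree 2 in E minor, so iiø7.
F#: chromatic; F# is V of V, so V/V.
B: major triad on B = scale degree 5 → V.
Em has root E, degree 1 in E minor, so i.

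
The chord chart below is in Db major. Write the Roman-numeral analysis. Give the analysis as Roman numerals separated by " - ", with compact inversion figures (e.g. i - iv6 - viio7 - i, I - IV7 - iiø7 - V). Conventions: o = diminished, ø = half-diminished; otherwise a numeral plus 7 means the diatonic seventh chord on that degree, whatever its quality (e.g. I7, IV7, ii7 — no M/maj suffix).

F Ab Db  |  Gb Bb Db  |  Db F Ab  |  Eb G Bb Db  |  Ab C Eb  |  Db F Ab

F-Ab-Db has root Db, degree 1 in Db major, so I6.
Gb-Bb-Db: root Gb is the subdominant; major triad there is IV.
Db-F-Ab: major triad on Db = scale degree 1 → I.
Eb-G-Bb-Db: a dominant seventh chord on Eb, the applied dominant of V → V7/V.
Ab-C-Eb: root Ab is the dominant; major triad there is V.
Db-F-Ab has root Db, degree 1 in Db major, so I.

I6 - IV - I - V7/V - V - I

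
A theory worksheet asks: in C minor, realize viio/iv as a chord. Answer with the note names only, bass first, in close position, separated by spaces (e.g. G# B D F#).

E G Bb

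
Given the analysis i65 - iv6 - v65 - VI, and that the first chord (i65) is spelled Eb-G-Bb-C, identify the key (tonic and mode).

C minor

i65 is given as Eb-G-Bb-C — a minor seventh chord with root C.
If C is scale degree 1 and the mode makes that degree carry a minor seventh chord, the tonic is C and the mode is minor.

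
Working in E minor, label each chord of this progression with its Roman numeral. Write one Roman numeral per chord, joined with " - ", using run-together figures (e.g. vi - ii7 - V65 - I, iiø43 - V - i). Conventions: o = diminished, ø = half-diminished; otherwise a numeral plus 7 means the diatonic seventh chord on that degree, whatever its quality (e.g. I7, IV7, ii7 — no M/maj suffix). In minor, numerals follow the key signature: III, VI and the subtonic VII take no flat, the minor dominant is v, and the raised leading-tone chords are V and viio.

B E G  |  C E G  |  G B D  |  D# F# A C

i64 - VI - III - viio7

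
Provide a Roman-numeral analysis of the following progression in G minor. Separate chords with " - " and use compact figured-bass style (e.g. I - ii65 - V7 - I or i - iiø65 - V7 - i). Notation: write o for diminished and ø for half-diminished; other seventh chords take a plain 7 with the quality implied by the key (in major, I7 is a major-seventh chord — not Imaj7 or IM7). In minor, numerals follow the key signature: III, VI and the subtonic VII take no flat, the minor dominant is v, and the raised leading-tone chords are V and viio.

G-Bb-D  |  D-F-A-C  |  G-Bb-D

G-Bb-D has root G, degree 1 in G minor, so i.
D-F-A-C has root D, degree 5 in G minor, so v7.
G-Bb-D: minor triad on G = scale degree 1 → i.

i - v7 - i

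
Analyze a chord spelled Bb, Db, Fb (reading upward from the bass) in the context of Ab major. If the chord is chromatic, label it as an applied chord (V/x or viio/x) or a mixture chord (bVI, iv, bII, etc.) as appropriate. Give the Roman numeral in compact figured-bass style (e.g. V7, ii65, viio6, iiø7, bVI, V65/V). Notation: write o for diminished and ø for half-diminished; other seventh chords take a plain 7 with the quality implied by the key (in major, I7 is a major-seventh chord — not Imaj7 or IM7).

Stacked in thirds the chord is Bb-Db-Fb: a diminished triad on Bb.
Bb is the second degree of Ab major. This is the diminished supertonic triad, borrowed from the parallel minor.

iio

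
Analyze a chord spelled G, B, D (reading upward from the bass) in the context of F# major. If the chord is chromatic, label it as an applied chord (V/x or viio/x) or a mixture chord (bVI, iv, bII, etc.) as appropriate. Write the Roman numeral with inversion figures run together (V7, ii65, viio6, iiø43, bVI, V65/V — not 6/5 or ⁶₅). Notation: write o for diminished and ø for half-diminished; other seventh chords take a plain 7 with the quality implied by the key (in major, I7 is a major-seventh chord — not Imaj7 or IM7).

bII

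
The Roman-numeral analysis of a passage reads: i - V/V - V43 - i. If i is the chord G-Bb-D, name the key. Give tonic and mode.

G minor

The chord Gm is a minor triad rooted on G; its label is i.
If G is scale degree 1 and the mode makes that degree carry a minor triad, the tonic is G and the mode is minor.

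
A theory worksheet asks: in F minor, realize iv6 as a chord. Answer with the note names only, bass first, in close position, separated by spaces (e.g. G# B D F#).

Db F Bb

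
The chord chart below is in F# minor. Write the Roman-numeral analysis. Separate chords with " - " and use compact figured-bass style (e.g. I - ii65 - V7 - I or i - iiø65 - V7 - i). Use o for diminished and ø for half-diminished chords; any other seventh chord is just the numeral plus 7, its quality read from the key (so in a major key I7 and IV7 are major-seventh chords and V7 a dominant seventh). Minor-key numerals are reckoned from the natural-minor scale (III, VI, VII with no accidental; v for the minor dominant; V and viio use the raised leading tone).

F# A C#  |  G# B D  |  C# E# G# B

i - iio - V7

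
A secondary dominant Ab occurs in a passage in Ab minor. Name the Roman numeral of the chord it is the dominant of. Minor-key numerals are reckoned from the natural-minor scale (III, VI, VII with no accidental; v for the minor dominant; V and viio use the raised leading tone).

iv

The chord is a major triad on Ab.
A dominant resolves down a perfect fifth: Ab → Db. In Ab minor, Db is scale degree 4, i.e. iv.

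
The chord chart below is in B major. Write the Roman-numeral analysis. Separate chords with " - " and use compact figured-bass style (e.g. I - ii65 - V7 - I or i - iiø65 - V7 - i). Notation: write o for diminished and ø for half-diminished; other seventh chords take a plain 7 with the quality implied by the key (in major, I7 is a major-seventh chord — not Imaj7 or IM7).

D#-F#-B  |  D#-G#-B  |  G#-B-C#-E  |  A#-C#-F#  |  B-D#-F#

I6 - vi64 - ii43 - V6 - I

D#-F#-B has root B, degree 1 in B major, so I6.
D#-G#-B: root G# is the submediant; minor triad there is vi64.
G#-B-C#-E: minor seventh chord on C# = scale degree 2 → ii43.
A#-C#-F# has root F#, degree 5 in B major, so V6.
B-D#-F#: major triad on B = scale degree 1 → I.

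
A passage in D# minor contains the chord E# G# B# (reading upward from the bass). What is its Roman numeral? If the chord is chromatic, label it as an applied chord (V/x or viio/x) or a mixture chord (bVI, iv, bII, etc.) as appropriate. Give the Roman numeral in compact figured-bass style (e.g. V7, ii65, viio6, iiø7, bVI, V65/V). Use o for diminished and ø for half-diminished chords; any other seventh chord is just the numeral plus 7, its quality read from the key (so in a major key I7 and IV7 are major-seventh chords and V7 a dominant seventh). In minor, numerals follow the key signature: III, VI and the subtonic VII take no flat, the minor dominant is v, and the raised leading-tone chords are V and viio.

The pitches E#-G#-B# form a minor triad rooted on E#.
E# is the second degree of D# minor. This is the minor supertonic, borrowed from the parallel major (the Dorian ii).

ii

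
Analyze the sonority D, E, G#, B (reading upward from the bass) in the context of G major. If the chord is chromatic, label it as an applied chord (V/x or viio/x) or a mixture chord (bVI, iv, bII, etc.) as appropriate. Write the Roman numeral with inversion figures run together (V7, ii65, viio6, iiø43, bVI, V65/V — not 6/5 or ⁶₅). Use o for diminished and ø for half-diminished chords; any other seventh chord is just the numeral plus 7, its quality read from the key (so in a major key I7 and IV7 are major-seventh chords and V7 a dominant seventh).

V42/ii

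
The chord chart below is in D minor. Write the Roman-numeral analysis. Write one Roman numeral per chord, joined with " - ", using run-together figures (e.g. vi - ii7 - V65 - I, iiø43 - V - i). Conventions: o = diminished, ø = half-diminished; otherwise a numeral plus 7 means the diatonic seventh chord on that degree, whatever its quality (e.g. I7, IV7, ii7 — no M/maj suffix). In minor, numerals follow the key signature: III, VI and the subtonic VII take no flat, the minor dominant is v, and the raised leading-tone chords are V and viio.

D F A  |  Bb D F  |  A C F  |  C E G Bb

i - VI - III6 - VII7

D-F-A: minor triad on D = scale degree 1 → i.
Bb-D-F: root Bb is the submediant; major triad there is VI.
A-C-F has root F, degree 3 in D minor, so III6.
C-E-G-Bb: dominant seventh chord on C = scale degree 7 → VII7.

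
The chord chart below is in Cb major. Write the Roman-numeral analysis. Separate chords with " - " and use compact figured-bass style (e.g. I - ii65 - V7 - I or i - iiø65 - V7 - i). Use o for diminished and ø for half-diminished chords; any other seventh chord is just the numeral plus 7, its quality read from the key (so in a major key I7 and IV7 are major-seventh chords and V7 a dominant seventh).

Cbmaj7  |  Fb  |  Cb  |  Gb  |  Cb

I7 - IV - I - V - I

Cbmaj7: root Cb is the tonic; major seventh chord there is I7.
Fb: major triad on Fb = scale degree 4 → IV.
Cb: root Cb is the tonic; major triad there is I.
Gb has root Gb, degree 5 in Cb major, so V.
Cb: major triad on Cb = scale degree 1 → I.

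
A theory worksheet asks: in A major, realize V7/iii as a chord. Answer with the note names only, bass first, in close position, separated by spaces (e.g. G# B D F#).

G# B# D# F#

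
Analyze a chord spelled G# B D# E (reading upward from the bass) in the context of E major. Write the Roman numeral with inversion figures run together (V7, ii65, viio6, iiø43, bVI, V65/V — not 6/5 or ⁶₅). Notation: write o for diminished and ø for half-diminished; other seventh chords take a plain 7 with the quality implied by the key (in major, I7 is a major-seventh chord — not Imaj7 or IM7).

I65

Stacked in thirds the chord is E-G#-B-D#: a major seventh chord on E.
E is scale degree 1 in E major, and a major seventh chord on that degree is written I7.
With G# in the bass the chord is in first inversion, so the figured bass is 65.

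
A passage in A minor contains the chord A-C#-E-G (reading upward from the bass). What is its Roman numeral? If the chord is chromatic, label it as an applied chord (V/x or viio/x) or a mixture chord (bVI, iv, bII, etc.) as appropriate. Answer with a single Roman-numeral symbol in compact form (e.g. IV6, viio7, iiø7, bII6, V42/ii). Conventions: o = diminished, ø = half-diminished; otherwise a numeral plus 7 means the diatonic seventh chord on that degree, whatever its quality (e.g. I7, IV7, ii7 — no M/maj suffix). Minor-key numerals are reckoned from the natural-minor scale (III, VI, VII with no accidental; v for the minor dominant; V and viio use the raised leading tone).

Stacked in thirds the chord is A-C#-E-G: a dominant seventh chord on A.
A is not a diatonic chord root with this quality in A minor, but it lies a perfect fifth above D (iv), so the chord functions as an applied dominant of iv.

V7/iv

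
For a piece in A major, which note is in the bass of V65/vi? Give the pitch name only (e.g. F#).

E#

The applied chord V65/vi is rooted on C#: C#-E#-G#-B.
The figure 65 means first inversion — the third is in the bass.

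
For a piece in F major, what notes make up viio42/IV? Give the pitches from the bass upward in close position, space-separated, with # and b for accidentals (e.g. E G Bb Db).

viio42/IV is a secondary leading-tone chord. The target IV is Bb in F major; the applied chord is rooted a semitone below, on A.
Building a fully diminished seventh chord on A gives A-C-Eb-Gb.
With the 42 figure the chord is in third inversion; from the bass Gb upward in close position it reads Gb-A-C-Eb.

Gb A C Eb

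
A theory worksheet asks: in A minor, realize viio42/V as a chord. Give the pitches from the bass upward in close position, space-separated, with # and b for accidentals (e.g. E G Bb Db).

viio42/V is a secondary leading-tone chord. The target V is E in A minor; the applied chord is rooted a semitone below, on D#.
Building a fully diminished seventh chord on D# gives D#-F#-A-C.
With the 42 figure the chord is in third inversion; from the bass C upward in close position it reads C-D#-F#-A.

C D# F# A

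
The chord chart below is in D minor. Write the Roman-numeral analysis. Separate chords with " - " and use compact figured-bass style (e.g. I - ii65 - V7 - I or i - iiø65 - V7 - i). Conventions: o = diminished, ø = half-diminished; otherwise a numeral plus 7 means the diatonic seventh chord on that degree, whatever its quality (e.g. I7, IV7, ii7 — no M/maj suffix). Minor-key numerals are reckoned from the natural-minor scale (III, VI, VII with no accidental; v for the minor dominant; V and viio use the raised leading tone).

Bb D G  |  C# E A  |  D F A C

Bb-D-G has root G, degree 4 in D minor, so iv6.
C#-E-A: major triad on A = scale degree 5 → V6.
D-F-A-C: minor seventh chord on D = scale degree 1 → i7.

iv6 - V6 - i7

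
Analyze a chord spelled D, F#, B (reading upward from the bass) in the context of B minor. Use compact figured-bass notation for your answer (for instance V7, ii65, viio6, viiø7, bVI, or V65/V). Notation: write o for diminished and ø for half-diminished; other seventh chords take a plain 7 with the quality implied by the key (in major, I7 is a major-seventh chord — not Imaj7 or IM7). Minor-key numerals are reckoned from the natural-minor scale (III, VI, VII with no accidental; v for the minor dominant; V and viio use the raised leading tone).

i6

Stacked in thirds the chord is B-D-F#: a minor triad on B.
In B minor, B is the tonic; the diatonic minor triad there is i.
With D in the bass the chord is in first inversion, so the figured bass is 6.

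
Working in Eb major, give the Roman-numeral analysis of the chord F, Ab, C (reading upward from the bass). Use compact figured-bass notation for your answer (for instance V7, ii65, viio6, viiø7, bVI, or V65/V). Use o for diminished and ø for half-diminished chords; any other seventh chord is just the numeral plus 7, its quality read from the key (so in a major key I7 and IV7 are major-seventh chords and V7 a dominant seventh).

The pitches F-Ab-C form a minor triad rooted on F.
F is scale degree 2 in Eb major, and a minor triad on that degree is written ii.

ii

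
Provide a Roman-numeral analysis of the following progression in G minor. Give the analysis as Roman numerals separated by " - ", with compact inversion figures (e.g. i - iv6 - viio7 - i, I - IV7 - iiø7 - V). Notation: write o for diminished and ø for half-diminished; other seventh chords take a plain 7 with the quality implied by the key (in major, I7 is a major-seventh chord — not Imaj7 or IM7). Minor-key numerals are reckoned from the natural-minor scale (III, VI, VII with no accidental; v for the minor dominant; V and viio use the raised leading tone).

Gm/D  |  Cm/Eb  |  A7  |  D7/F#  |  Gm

Gm/D has root G, degree 1 in G minor, so i64.
Cm/Eb: root C is the subdominant; minor triad there is iv6.
A7: a dominant seventh chord on A, the applied dominant of V → V7/V.
D7/F# has root D, degree 5 in G minor, so V65.
Gm has root G, degree 1 in G minor, so i.

i64 - iv6 - V7/V - V65 - i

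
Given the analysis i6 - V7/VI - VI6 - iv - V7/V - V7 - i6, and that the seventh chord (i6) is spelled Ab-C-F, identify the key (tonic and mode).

i6 is given as Ab-C-F — a minor triad with root F.
If F is scale degree 1 and the mode makes that degree carry a minor triad, the tonic is F and the mode is minor.

F minor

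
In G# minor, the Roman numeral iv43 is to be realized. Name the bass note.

iv in G# minor has root C#; the chord is C#-E-G#-B.
The figure 43 means second inversion — the fifth is in the bass.

G#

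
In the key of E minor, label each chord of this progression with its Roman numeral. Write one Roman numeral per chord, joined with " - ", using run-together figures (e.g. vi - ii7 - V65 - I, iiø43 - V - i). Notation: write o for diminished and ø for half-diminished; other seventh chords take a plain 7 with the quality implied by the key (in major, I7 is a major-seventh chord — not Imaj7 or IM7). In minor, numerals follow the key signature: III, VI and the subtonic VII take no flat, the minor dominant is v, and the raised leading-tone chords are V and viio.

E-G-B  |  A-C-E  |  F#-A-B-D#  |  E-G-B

E-G-B has root E, degree 1 in E minor, so i.
A-C-E has root A, degree 4 in E minor, so iv.
F#-A-B-D#: root B is the dominant; dominant seventh chord there is V43.
E-G-B: root E is the tonic; minor triad there is i.

i - iv - V43 - i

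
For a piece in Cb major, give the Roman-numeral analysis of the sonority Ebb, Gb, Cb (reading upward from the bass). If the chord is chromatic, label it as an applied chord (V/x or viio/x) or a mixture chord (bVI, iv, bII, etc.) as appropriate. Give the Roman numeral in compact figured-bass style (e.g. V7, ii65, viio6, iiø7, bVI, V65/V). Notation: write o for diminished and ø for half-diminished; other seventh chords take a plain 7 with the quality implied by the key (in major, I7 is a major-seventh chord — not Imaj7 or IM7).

i6

The pitches Cb-Ebb-Gb form a minor triad rooted on Cb.
Cb is the first degree of Cb major. This is the minor tonic, borrowed from the parallel minor.
With Ebb in the bass the chord is in first inversion, so the figured bass is 6.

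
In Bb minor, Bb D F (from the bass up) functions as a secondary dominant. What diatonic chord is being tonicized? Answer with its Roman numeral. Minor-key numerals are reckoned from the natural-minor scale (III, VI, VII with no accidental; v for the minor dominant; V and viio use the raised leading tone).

The chord is a major triad on Bb.
A dominant resolves down a perfect fifth: Bb → Eb. In Bb minor, Eb is scale degree 4, i.e. iv.

iv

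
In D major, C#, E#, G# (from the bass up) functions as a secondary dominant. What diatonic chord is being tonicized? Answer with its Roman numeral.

The chord is a major triad on C#.
A dominant resolves down a perfect fifth: C# → F#. In D major, F# is scale degree 3, i.e. iii.

iii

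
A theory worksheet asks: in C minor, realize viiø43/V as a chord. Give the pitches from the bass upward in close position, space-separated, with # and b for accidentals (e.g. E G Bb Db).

C E F# A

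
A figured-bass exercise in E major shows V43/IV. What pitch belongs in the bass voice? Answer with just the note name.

B

The applied chord V43/IV is rooted on E: E-G#-B-D.
The figure 43 means second inversion — the fifth is in the bass.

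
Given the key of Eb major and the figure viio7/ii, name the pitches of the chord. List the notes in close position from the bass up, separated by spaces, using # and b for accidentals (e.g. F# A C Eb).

viio7/ii is a secondary leading-tone chord. The target ii is F in Eb major; the applied chord is rooted a semitone below, on E.
Building a fully diminished seventh chord on E gives E-G-Bb-Db.

E G Bb Db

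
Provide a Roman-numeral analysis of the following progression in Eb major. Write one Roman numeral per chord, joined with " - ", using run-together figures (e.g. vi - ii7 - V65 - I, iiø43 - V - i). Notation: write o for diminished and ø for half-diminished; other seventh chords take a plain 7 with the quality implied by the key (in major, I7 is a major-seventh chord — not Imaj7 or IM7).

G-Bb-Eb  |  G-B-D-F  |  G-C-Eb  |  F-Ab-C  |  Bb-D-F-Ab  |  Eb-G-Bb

I6 - V7/vi - vi64 - ii - V7 - I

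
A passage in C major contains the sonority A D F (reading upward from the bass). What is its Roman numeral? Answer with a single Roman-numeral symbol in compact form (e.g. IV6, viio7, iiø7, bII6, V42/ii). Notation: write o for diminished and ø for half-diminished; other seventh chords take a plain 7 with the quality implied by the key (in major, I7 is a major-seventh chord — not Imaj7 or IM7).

ii64

Stacked in thirds the chord is D-F-A: a minor triad on D.
D is scale degree 2 in C major, and a minor triad on that degree is written ii.
With A in the bass the chord is in second inversion, so the figured bass is 64.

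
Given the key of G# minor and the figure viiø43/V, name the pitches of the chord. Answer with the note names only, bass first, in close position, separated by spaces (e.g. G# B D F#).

The slash marks an applied leading-tone chord: viio of V. In G# minor, V is D#, so the leading tone to it is C##, a half step below.
Building a half-diminished seventh chord on C## gives C##-E#-G#-B#.
With the 43 figure the chord is in second inversion; from the bass G# upward in close position it reads G#-B#-C##-E#.

G# B# C## E#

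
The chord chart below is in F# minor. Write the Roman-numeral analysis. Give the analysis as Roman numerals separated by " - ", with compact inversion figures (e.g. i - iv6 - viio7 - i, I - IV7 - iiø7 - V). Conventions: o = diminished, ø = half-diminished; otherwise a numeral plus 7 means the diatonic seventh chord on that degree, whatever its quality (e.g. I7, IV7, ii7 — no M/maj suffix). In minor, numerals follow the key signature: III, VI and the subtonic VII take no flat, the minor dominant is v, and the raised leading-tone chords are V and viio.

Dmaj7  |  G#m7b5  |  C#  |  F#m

Dmaj7: major seventh chord on D = scale degree 6 → VI7.
G#m7b5 has root G#, degree 2 in F# minor, so iiø7.
C#: major triad on C# = scale degree 5 → V.
F#m: minor triad on F# = scale degree 1 → i.

VI7 - iiø7 - V - i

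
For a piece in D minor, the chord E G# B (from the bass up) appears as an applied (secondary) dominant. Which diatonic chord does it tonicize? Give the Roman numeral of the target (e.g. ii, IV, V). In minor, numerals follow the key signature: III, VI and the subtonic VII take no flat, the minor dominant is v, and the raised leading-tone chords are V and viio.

V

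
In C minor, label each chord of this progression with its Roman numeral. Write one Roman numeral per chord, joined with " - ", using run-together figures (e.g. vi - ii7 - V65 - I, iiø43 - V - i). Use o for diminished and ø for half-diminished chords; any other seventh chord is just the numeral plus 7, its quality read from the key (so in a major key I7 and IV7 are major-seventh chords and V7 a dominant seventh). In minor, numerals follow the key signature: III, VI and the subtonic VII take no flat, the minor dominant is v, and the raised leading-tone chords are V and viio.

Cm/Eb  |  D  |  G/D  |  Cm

Cm/Eb has root C, degree 1 in C minor, so i6.
D: a major triad on D, the applied dominant of V → V/V.
G/D: major triad on G = scale degree 5 → V64.
Cm: minor triad on C = scale degree 1 → i.

i6 - V/V - V64 - i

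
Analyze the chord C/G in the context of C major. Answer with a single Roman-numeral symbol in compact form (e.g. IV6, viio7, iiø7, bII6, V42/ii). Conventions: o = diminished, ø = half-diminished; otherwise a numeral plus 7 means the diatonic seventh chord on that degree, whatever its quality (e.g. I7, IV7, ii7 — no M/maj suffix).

I64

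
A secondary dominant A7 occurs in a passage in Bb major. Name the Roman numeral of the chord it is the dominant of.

The chord is a dominant seventh chord on A.
A dominant resolves down a perfect fifth: A → D. In Bb major, D is scale degree 3, i.e. iii.

iii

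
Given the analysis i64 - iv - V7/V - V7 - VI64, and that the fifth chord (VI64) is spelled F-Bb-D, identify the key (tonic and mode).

VI64 is given as F-Bb-D — a major triad with root Bb.
If Bb is scale degree 6 and the mode makes that degree carry a major triad, the tonic is D and the mode is minor.

D minor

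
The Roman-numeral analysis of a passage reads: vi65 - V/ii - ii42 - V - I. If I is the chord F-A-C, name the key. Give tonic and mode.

F major

The anchor chord is a major triad on F, labeled I.
If F is scale degree 1 and the mode makes that degree carry a major triad, the tonic is F and the mode is major.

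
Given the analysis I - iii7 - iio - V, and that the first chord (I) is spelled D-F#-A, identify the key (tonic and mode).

D major

I is given as D-F#-A — a major triad with root D.
If D is scale degree 1 and the mode makes that degree carry a major triad, the tonic is D and the mode is major.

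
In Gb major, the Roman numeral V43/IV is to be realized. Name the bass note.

Db

The applied chord V43/IV is rooted on Gb: Gb-Bb-Db-Fb.
The figure 43 means second inversion — the fifth is in the bass.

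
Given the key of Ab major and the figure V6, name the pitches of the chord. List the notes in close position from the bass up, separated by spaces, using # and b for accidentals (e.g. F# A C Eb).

G Bb Eb

In Ab major, scale degree 5 is Eb, and the diatonic chord built there is a major triad.
Stacking thirds from Eb gives Eb-G-Bb.
With the 6 figure the chord is in first inversion; from the bass G upward in close position it reads G-Bb-Eb.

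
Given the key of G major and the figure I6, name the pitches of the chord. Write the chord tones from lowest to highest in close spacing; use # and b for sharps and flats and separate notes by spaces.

The numeral's case and figure indicate a major triad. In G major its root, scale degree 1, is G.
That chord is spelled G-B-D.
The figured bass 6 indicates first inversion, placing the third (B) in the bass: B-D-G.

B D G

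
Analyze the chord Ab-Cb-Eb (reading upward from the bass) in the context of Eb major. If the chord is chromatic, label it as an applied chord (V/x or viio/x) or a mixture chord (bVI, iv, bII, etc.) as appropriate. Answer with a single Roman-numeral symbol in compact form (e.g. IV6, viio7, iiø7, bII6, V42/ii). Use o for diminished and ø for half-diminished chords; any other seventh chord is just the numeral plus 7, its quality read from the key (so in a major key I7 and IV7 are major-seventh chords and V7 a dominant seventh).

iv

Stacked in thirds the chord is Ab-Cb-Eb: a minor triad on Ab.
Ab is the fourth degree of Eb major. This is the minor subdominant, borrowed from the parallel minor.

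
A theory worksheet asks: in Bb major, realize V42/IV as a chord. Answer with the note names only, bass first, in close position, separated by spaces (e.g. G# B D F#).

Ab Bb D F

The slash means an applied dominant: we want the dominant of IV. In Bb major, IV is Eb major, and its dominant is built on Bb.
Building a dominant seventh chord on Bb gives Bb-D-F-Ab.
The figured bass 42 indicates third inversion, placing the seventh (Ab) in the bass: Ab-Bb-D-F.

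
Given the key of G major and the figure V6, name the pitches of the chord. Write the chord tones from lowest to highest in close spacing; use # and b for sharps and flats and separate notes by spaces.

In G major, scale degree 5 is D, and the diatonic chord built there is a major triad.
That chord is spelled D-F#-A.
With the 6 figure the chord is in first inversion; from the bass F# upward in close position it reads F#-A-D.

F# A D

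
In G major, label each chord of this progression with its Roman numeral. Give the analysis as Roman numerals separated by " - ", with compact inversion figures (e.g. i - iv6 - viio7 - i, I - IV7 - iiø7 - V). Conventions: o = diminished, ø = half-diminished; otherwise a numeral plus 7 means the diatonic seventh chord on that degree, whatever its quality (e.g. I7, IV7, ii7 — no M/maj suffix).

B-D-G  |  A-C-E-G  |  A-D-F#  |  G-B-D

I6 - ii7 - V64 - I

B-D-G: major triad on G = scale degree 1 → I6.
A-C-E-G has root A, degree 2 in G major, so ii7.
A-D-F# has root D, degree 5 in G major, so V64.
G-B-D has root G, degree 1 in G major, so I.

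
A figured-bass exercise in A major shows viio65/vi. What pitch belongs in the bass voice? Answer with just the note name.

G#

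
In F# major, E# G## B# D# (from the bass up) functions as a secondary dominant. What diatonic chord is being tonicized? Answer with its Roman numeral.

iii

The chord is a dominant seventh chord on E#.
A dominant resolves down a perfect fifth: E# → A#. In F# major, A# is scale degree 3, i.e. iii.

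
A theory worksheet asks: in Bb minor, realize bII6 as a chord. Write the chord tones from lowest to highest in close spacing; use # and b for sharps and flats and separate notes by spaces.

Eb Gb Cb

Scale degree 2 in Bb minor is C; lowering it a half step gives Cb. bII6 is the Neapolitan sixth — a major triad on the lowered second degree, here in its customary first inversion.
So the chord is Cb-Eb-Gb, a major triad.
With the 6 figure the chord is in first inversion; from the bass Eb upward in close position it reads Eb-Gb-Cb.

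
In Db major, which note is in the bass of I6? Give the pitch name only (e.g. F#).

F

I in Db major has root Db; the chord is Db-F-Ab.
The figure 6 means first inversion — the third is in the bass.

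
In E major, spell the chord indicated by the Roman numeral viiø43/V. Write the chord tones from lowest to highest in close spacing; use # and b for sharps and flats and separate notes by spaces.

viiø43/V is a secondary leading-tone chord. The target V is B in E major; the applied chord is rooted a semitone below, on A#.
Building a half-diminished seventh chord on A# gives A#-C#-E-G#.
The figured bass 43 indicates second inversion, placing the fifth (E) in the bass: E-G#-A#-C#.

E G# A# C#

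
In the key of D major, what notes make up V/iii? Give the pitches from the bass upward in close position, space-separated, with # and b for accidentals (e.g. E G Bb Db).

C# E# G#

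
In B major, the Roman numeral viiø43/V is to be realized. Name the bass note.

B

The applied chord viiø43/V is rooted on E#: E#-G#-B-D#.
The figure 43 means second inversion — the fifth is in the bass.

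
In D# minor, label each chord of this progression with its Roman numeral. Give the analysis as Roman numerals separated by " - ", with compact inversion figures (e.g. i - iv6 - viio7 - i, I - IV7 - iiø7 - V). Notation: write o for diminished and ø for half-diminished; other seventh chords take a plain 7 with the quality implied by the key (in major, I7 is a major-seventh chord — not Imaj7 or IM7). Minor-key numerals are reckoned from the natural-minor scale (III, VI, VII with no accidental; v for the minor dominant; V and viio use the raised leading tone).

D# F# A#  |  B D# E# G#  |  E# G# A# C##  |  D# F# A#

D#-F#-A#: root D# is the tonic; minor triad there is i.
B-D#-E#-G#: root E# is the supertonic; half-diminished seventh chord there is iiø43.
E#-G#-A#-C## has root A#, degree 5 in D# minor, so V43.
D#-F#-A#: minor triad on D# = scale degree 1 → i.

i - iiø43 - V43 - i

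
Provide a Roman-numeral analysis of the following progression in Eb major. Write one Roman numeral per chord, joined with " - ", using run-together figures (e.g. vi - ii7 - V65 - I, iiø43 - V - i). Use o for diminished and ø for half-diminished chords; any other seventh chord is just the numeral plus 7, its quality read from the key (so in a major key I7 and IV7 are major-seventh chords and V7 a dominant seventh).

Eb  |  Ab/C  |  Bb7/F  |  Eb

I - IV6 - V43 - I

Eb: major triad on Eb = scale degree 1 → I.
Ab/C has root Ab, degree 4 in Eb major, so IV6.
Bb7/F: dominant seventh chord on Bb = scale degree 5 → V43.
Eb: root Eb is the tonic; major triad there is I.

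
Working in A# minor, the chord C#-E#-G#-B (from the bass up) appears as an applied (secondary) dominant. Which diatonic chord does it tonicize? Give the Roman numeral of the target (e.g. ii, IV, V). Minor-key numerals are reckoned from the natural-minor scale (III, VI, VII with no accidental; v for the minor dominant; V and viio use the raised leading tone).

VI

The chord is a dominant seventh chord on C#.
A dominant resolves down a perfect fifth: C# → F#. In A# minor, F# is scale degree 6, i.e. VI.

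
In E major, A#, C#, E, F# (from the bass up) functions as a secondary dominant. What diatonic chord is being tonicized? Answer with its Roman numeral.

The chord is a dominant seventh chord on F#.
A dominant resolves down a perfect fifth: F# → B. In E major, B is scale degree 5, i.e. V.

V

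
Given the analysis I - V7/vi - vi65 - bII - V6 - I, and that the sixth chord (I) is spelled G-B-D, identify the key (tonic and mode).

The anchor chord is a major triad on G, labeled I.
If G is scale degree 1 and the mode makes that degree carry a major triad, the tonic is G and the mode is major.

G major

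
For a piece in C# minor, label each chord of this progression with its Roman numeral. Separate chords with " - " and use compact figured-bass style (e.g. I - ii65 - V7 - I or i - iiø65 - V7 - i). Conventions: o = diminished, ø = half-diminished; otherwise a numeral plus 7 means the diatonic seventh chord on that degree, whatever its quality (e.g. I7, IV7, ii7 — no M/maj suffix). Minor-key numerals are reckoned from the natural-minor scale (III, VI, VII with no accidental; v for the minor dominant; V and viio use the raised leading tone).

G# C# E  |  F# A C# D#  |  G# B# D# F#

i64 - iiø65 - V7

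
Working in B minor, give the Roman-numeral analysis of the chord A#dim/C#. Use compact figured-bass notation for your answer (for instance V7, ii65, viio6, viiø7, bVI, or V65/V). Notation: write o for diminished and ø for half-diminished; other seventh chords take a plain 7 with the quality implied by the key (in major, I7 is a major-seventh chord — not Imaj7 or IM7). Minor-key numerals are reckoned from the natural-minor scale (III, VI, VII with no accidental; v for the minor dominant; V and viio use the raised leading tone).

The pitches A#-C#-E form a diminished triad rooted on A#.
In B minor, A# is the leading tone; the diatonic diminished triad there is viio.
With C# in the bass the chord is in first inversion, so the figured bass is 6.

viio6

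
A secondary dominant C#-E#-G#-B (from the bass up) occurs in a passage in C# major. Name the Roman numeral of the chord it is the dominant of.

The chord is a dominant seventh chord on C#.
A dominant resolves down a perfect fifth: C# → F#. In C# major, F# is scale degree 4, i.e. IV.

IV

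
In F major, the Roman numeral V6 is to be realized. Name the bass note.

V in F major has root C; the chord is C-E-G.
The figure 6 means first inversion — the third is in the bass.

E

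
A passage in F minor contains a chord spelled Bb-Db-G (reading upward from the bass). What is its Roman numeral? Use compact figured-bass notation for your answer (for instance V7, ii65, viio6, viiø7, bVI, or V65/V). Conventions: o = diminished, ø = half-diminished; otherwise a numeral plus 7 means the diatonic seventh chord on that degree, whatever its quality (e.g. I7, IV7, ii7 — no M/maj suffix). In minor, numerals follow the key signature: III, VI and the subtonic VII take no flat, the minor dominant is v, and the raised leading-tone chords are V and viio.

iio6

The pitches G-Bb-Db form a diminished triad rooted on G.
In F minor, G is the supertonic; the diatonic diminished triad there is iio.
With Bb in the bass the chord is in first inversion, so the figured bass is 6.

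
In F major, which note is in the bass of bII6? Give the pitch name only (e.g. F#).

Bb

bII in F major has root Gb; the chord is Gb-Bb-Db.
The figure 6 means first inversion — the third is in the bass.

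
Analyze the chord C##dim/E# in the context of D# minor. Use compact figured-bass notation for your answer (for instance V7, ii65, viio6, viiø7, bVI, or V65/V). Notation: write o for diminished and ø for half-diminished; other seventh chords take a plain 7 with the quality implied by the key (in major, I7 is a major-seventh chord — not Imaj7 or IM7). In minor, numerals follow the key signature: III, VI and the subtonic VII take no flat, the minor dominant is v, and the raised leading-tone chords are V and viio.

viio6

Stacked in thirds the chord is C##-E#-G#: a diminished triad on C##.
In D# minor, C## is the leading tone; the diatonic diminished triad there is viio.
With E# in the bass the chord is in first inversion, so the figured bass is 6.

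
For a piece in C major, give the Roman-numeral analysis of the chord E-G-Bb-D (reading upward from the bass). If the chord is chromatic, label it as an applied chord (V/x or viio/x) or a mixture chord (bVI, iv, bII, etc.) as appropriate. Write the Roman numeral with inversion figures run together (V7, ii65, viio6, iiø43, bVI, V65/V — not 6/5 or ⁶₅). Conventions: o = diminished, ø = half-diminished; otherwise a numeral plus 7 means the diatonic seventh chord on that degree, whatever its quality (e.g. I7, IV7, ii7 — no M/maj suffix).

viiø7/IV

Stacked in thirds the chord is E-G-Bb-D: a half-diminished seventh chord on E.
E sits a half step below F (IV in C major); a diminished chord there is the applied leading-tone chord of IV.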